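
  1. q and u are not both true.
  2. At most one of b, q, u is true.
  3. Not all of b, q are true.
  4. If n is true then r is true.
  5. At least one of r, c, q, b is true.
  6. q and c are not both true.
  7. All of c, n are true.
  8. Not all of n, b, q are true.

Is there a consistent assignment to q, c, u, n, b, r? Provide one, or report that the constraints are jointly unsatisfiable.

q = False; c = True; u = True; n = True; b = False; r = True

  (1) q=F, u=T — not both ✓
  (2) {b, q, u}: 1 true — at most one ✓
  (3) {b, q}: 0/2 true — not all ✓
  (4) n=T ⇒ r: T ✓
  (5) {r, c, q, b}: 2 true — at least one ✓
  (6) q=F, c=T — not both ✓
  (7) {c, n}: all 2 true ✓
  (8) {n, b, q}: 1/3 true — not all ✓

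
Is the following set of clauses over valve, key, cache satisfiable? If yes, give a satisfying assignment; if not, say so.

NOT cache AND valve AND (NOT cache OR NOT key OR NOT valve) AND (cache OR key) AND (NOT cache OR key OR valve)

valve=T, key=T, cache=F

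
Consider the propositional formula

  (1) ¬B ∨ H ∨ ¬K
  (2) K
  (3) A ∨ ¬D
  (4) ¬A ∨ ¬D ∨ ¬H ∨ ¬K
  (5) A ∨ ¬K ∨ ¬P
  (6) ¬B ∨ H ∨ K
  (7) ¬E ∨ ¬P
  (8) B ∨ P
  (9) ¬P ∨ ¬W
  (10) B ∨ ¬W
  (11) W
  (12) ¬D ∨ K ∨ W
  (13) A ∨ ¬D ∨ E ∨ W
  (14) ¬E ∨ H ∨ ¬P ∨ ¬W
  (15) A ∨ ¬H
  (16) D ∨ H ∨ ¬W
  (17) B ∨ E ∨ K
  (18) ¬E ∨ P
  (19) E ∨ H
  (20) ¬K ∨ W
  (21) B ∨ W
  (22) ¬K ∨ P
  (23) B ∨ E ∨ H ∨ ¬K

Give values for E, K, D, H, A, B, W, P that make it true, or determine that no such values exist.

Case K = True:
  (W) forces W = True.
  (¬P ∨ ¬W) forces P = False.
  Clause (¬K ∨ P) is falsified — contradiction.
Case K = False:
  Clause (K) is falsified — contradiction.
Both cases fail, so the formula is unsatisfiable.

Unsatisfiable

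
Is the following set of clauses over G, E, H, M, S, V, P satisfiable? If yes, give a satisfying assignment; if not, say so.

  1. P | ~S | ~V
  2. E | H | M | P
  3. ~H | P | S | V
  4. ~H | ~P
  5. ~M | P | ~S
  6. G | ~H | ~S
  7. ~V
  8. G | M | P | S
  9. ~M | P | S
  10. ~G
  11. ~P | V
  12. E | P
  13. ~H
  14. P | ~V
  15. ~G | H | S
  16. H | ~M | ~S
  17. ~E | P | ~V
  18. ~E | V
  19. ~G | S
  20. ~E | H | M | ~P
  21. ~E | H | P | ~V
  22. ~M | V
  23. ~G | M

No satisfying assignment exists.

Case G = True:
  Clause (~G) is falsified — contradiction.
Case G = False:
  (~V) forces V = False.
  (~P | V) forces P = False.
  (E | P) forces E = True.
  Clause (~E | V) is falsified — contradiction.
Both cases fail, so the formula is unsatisfiable.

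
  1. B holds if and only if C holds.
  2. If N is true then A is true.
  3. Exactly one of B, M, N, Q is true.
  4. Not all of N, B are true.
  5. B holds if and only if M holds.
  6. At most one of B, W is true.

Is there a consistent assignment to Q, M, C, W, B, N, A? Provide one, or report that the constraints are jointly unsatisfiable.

Q: True, M: False, C: False, W: True, B: False, N: False, A: False

  (1) B=F, C=F — same ✓
  (2) N=F ⇒ A: vacuous ✓
  (3) {B, M, N, Q}: 1 true — exactly one ✓
  (4) {N, B}: 0/2 true — not all ✓
  (5) B=F, M=F — same ✓
  (6) {B, W}: 1 true — at most one ✓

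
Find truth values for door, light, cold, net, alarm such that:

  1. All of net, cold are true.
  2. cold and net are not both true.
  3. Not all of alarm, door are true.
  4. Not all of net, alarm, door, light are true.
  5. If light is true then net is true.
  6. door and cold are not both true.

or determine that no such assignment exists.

No satisfying assignment exists.

Case cold = True:
  (1) forces net = True.
  Constraint (2) is violated (cold=T, net=T) — contradiction.
Case cold = False:
  Constraint (1) is violated (cold=F) — contradiction.
Both cases fail — unsatisfiable.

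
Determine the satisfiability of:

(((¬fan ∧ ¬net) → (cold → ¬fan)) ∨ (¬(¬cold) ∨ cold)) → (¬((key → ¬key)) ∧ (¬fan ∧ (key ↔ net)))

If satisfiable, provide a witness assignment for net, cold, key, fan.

net: True, cold: False, key: True, fan: False

  (((¬fan ∧ ¬net) → (cold → ¬fan)) ∨ (¬(¬cold) ∨ cold)) → (¬((key → ¬key)) ∧ (¬fan ∧ (key ↔ net))) = True
    ((¬fan ∧ ¬net) → (cold → ¬fan)) ∨ (¬(¬cold) ∨ cold) = True
      (¬fan ∧ ¬net) → (cold → ¬fan) = True
        ¬fan ∧ ¬net = False
          ¬fan = True
          ¬net = False
        cold → ¬fan = True
          ¬fan = True
      ¬(¬cold) ∨ cold = False
        ¬(¬cold) = False
          ¬cold = True
    ¬((key → ¬key)) ∧ (¬fan ∧ (key ↔ net)) = True
      ¬((key → ¬key)) = True
        key → ¬key = False
          ¬key = False
      ¬fan ∧ (key ↔ net) = True
        ¬fan = True
        key ↔ net = True
The formula evaluates to True.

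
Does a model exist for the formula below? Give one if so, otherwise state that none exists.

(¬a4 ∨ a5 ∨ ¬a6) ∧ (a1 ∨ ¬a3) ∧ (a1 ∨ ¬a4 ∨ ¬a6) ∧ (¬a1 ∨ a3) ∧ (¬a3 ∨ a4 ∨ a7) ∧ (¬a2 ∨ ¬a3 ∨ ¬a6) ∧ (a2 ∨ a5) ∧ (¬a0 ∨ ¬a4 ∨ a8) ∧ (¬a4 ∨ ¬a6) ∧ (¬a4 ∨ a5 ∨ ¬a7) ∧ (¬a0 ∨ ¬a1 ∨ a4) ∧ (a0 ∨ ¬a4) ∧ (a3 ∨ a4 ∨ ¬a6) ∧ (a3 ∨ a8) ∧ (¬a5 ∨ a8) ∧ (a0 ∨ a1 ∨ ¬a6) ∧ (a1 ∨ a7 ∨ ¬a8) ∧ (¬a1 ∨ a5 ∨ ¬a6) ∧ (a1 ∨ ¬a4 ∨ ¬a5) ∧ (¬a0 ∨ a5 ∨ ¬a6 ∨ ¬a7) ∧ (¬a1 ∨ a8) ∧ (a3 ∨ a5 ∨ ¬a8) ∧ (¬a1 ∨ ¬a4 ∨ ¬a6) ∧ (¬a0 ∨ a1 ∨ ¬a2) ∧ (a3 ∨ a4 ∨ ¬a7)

a0: True, a1: True, a2: True, a3: True, a4: True, a5: False, a6: False, a7: False, a8: True

Set a0 = True.
Set a1 = True.
  then (¬a1 ∨ a3) forces a3 = True.
  then (¬a0 ∨ ¬a1 ∨ a4) forces a4 = True.
  then (¬a1 ∨ a8) forces a8 = True.
  then (¬a1 ∨ ¬a4 ∨ ¬a6) forces a6 = False.
Set a2 = True.
Set a5 = False.
  then (¬a4 ∨ a5 ∨ ¬a7) forces a7 = False.
All clauses satisfied.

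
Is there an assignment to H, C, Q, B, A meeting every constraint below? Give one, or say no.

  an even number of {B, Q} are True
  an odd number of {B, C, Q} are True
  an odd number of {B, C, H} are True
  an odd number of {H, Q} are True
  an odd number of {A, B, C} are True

Unsatisfiable — no assignment works.

Adding constraints 2, 3, 4 mod 2: every variable appears an even number of times on the left, so the left side is 0.
But the right sides sum to 1 (mod 2). 0 ≠ 1 — the system is inconsistent.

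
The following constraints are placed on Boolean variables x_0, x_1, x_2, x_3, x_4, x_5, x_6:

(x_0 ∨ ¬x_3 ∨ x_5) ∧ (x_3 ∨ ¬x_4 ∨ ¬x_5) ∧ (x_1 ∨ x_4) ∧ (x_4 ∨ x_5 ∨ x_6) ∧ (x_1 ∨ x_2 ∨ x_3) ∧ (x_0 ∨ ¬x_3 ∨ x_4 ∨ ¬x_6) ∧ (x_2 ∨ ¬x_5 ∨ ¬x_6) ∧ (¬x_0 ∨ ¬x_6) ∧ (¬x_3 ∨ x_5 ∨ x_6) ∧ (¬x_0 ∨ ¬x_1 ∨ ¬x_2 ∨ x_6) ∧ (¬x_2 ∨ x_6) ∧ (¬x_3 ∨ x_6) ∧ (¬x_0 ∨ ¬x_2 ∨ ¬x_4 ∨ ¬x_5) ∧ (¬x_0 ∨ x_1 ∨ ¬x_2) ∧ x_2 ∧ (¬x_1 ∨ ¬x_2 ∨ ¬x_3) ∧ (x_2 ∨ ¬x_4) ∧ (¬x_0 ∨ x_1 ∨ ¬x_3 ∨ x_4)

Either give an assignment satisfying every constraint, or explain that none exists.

Unit clause (x_2) forces x_2 = True.
In (¬x_2 ∨ x_6) only x_6 is left, so x_6 = True.
In (¬x_0 ∨ ¬x_6) only ¬x_0 is left, so x_0 = False.
Set x_1 = True.
  then (¬x_1 ∨ ¬x_2 ∨ ¬x_3) forces x_3 = False.
Set x_4 = True.
  then (x_3 ∨ ¬x_4 ∨ ¬x_5) forces x_5 = False.
All clauses satisfied.

x_0=F; x_1=T; x_2=T; x_3=F; x_4=T; x_5=F; x_6=T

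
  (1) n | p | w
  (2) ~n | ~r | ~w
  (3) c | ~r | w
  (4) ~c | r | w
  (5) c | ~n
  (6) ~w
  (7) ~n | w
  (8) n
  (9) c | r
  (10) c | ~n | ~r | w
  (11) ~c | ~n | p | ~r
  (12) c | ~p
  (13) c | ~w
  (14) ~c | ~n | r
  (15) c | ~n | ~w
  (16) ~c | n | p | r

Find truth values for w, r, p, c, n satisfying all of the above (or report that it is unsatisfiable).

Case w = True:
  Clause (~w) is falsified — contradiction.
Case w = False:
  (~n | w) forces n = False.
  Clause (n) is falsified — contradiction.
Both cases fail, so the formula is unsatisfiable.

Unsatisfiable — no assignment works.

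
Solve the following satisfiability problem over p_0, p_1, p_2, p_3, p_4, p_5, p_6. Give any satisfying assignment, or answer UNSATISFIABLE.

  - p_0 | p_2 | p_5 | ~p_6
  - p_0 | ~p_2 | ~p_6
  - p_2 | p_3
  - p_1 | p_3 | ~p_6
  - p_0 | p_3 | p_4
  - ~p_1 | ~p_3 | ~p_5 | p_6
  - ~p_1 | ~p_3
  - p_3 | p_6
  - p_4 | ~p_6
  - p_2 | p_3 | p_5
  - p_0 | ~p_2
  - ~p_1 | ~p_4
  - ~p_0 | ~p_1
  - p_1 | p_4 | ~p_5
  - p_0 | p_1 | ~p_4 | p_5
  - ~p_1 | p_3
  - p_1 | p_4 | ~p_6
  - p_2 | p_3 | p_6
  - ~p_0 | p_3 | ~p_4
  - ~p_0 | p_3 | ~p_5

p_0 = True; p_1 = False; p_2 = False; p_3 = True; p_4 = True; p_5 = True; p_6 = False

Set p_0 = True.
  then (~p_0 | ~p_1) forces p_1 = False.
Set p_2 = False.
  then (p_2 | p_3) forces p_3 = True.
Set p_4 = True.
Set p_5 = True.
Set p_6 = False.
All clauses satisfied.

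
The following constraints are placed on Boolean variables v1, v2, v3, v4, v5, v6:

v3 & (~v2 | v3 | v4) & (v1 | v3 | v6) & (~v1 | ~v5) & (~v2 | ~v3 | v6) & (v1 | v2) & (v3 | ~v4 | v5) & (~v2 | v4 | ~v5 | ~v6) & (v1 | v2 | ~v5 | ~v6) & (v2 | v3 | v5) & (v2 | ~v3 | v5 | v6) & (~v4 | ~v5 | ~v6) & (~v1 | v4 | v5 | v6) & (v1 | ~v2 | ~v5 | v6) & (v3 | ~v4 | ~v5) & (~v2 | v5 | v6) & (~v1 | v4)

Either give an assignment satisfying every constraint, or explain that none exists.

Unit clause (v3) forces v3 = True.
Set v1 = True.
  then (~v1 | ~v5) forces v5 = False.
  then (~v1 | v4) forces v4 = True.
Set v2 = False.
  then (v2 | ~v3 | v5 | v6) forces v6 = True.
All clauses satisfied.

v1 = True, v2 = False, v3 = True, v4 = True, v5 = False, v6 = True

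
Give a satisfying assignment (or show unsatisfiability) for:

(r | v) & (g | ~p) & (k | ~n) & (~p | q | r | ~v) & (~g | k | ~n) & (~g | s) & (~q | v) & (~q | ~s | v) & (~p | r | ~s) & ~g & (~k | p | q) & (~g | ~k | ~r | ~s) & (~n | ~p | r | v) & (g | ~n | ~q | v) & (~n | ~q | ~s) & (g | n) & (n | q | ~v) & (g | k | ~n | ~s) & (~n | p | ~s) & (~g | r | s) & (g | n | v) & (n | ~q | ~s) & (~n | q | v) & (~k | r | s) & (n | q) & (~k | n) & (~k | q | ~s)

k = True, v = True, q = True, g = False, p = False, n = True, s = False, r = True

Unit clause (~g) forces g = False.
In (g | n) only n is left, so n = True.
In (g | ~p) only ~p is left, so p = False.
In (k | ~n) only k is left, so k = True.
In (~k | p | q) only q is left, so q = True.
In (g | ~n | ~q | v) only v is left, so v = True.
In (~n | ~q | ~s) only ~s is left, so s = False.
In (~k | r | s) only r is left, so r = True.
All clauses satisfied.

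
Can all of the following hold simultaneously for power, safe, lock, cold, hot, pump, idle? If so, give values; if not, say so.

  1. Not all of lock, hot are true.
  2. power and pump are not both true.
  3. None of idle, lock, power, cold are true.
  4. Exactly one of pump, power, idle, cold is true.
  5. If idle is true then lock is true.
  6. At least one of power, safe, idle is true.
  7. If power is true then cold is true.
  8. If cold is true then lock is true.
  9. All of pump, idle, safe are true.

Case idle = True:
  Constraint (3) is violated (idle=T) — contradiction.
Case idle = False:
  Constraint (9) is violated (idle=F) — contradiction.
Both cases fail — unsatisfiable.

Unsatisfiable — no assignment works.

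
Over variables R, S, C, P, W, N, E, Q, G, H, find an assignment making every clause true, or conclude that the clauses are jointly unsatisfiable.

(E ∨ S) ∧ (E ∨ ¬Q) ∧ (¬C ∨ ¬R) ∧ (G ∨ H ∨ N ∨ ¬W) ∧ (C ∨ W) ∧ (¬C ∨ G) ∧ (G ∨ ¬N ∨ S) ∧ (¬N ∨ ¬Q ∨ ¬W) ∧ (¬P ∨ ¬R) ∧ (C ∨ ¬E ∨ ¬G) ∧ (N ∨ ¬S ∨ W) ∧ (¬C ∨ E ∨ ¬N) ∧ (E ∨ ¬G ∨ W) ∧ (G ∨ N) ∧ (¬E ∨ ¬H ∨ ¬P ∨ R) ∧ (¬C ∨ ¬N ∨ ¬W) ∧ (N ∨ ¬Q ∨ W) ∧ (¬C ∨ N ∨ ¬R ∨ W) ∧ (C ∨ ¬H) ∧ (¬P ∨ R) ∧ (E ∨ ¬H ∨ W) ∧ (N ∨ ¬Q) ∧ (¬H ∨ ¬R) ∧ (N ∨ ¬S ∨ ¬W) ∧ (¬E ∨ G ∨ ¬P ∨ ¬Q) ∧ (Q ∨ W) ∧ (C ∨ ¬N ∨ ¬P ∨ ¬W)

R = False, S = False, C = True, P = False, W = False, N = True, E = True, Q = True, G = True, H = True

Set R = False.
  then (¬P ∨ R) forces P = False.
Set S = False.
  then (E ∨ S) forces E = True.
Set C = True.
  then (¬C ∨ G) forces G = True.
Set W = False.
  then (Q ∨ W) forces Q = True.
  then (N ∨ ¬Q ∨ W) forces N = True.
Set H = True.
All clauses satisfied.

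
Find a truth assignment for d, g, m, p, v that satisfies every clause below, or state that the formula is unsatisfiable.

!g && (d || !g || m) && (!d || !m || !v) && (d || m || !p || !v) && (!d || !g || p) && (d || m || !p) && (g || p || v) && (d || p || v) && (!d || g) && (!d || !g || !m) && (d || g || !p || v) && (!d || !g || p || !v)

d=F, g=F, m=T, p=T, v=T

Unit clause (!g) forces g = False.
In (!d || g) only !d is left, so d = False.
Set m = True.
Set p = True.
  then (d || g || !p || v) forces v = True.
All clauses satisfied.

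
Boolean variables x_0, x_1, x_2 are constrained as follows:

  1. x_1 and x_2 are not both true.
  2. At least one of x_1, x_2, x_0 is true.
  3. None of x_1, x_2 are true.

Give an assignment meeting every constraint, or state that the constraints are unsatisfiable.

x_0: True; x_1: False; x_2: False

  (1) x_1=F, x_2=F — not both ✓
  (2) {x_1, x_2, x_0}: 1 true — at least one ✓
  (3) {x_1, x_2}: 0 true — none ✓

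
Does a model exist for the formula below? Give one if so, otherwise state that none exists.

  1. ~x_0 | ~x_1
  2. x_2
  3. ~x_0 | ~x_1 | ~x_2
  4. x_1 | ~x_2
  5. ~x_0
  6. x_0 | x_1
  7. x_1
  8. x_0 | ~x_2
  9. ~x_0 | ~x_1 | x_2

No satisfying assignment exists.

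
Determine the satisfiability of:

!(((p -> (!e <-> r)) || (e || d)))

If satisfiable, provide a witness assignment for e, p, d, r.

e = False, p = True, d = False, r = False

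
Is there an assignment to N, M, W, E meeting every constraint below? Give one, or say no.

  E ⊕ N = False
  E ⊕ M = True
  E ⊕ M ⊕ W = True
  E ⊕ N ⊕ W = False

N=T, M=F, W=F, E=T

E ⊕ N = T ⊕ T = False ✓
E ⊕ M = T ⊕ F = True ✓
E ⊕ M ⊕ W = T ⊕ F ⊕ F = True ✓
E ⊕ N ⊕ W = T ⊕ T ⊕ F = False ✓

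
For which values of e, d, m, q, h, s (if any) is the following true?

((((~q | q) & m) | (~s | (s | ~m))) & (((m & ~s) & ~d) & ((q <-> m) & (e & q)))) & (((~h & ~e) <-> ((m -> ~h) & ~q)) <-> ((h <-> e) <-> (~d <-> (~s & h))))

e = True, d = False, m = True, q = True, h = False, s = False

  (((~q | q) & m) | (~s | (s | ~m))) & (((m & ~s) & ~d) & ((q <-> m) & (e & q))) = True
    ((~q | q) & m) | (~s | (s | ~m)) = True
      (~q | q) & m = True
        ~q | q = True
          ~q = False
      ~s | (s | ~m) = True
        ~s = True
        s | ~m = False
          ~m = False
    ((m & ~s) & ~d) & ((q <-> m) & (e & q)) = True
      (m & ~s) & ~d = True
        m & ~s = True
          ~s = True
        ~d = True
      (q <-> m) & (e & q) = True
        q <-> m = True
        e & q = True
  ((~h & ~e) <-> ((m -> ~h) & ~q)) <-> ((h <-> e) <-> (~d <-> (~s & h))) = True
    (~h & ~e) <-> ((m -> ~h) & ~q) = True
      ~h & ~e = False
        ~h = True
        ~e = False
      (m -> ~h) & ~q = False
        m -> ~h = True
          ~h = True
        ~q = False
    (h <-> e) <-> (~d <-> (~s & h)) = True
      h <-> e = False
      ~d <-> (~s & h) = False
        ~d = True
        ~s & h = False
          ~s = True
Both conjuncts True, so the formula holds.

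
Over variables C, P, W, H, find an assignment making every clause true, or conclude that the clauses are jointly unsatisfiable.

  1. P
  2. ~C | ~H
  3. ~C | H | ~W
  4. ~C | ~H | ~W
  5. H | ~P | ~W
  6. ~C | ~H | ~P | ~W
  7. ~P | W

Unit clause (P) forces P = True.
In (~P | W) only W is left, so W = True.
In (H | ~P | ~W) only H is left, so H = True.
In (~C | ~H | ~P | ~W) only ~C is left, so C = False.
Check each clause:
  (P): P holds.
  (~C | ~H): ~C holds.
  (~C | H | ~W): ~C holds.
  (~C | ~H | ~W): ~C holds.
  (H | ~P | ~W): H holds.
  (~C | ~H | ~P | ~W): ~C holds.
  (~P | W): W holds.
All clauses satisfied.

C = False, P = True, W = True, H = True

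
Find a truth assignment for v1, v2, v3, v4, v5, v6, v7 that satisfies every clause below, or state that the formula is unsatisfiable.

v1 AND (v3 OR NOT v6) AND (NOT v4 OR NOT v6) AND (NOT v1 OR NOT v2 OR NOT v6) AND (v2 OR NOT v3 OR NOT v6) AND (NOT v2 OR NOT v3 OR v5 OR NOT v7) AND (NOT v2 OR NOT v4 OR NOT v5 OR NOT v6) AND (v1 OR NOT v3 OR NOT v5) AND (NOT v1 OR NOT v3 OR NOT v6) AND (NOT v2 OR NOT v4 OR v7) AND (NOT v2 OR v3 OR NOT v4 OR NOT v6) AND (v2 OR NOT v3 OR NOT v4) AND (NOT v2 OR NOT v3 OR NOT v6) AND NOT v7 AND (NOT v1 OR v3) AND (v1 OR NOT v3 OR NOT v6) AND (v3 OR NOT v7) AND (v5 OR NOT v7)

v1=T, v2=T, v3=T, v4=F, v5=F, v6=F, v7=F

Unit clause (v1) forces v1 = True.
Unit clause (NOT v7) forces v7 = False.
In (NOT v1 OR v3) only v3 is left, so v3 = True.
In (NOT v1 OR NOT v3 OR NOT v6) only NOT v6 is left, so v6 = False.
Set v2 = True.
  then (NOT v2 OR NOT v4 OR v7) forces v4 = False.
Set v5 = False.
All clauses satisfied.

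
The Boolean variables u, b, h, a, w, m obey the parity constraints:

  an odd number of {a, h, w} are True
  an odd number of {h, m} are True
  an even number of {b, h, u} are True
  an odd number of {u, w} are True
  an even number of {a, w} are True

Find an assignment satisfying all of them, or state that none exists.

u: False, b: True, h: True, a: True, w: True, m: False

{a, h, w}: 3 true → odd ✓
{h, m}: 1 true → odd ✓
{b, h, u}: 2 true → even ✓
{u, w}: 1 true → odd ✓
{a, w}: 2 true → even ✓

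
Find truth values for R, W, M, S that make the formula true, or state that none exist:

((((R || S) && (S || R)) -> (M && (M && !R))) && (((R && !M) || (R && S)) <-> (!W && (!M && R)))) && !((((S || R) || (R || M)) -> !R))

Unsatisfiable

Case R = True: the conjunct ((R || S) && (S || R)) -> (M && (M && !R)) becomes (True && True) -> (M && False) = False.
Case R = False: the conjunct !((((S || R) || (R || M)) -> !R)) becomes !(((S || M) -> True)) = False.
Both cases fail — unsatisfiable.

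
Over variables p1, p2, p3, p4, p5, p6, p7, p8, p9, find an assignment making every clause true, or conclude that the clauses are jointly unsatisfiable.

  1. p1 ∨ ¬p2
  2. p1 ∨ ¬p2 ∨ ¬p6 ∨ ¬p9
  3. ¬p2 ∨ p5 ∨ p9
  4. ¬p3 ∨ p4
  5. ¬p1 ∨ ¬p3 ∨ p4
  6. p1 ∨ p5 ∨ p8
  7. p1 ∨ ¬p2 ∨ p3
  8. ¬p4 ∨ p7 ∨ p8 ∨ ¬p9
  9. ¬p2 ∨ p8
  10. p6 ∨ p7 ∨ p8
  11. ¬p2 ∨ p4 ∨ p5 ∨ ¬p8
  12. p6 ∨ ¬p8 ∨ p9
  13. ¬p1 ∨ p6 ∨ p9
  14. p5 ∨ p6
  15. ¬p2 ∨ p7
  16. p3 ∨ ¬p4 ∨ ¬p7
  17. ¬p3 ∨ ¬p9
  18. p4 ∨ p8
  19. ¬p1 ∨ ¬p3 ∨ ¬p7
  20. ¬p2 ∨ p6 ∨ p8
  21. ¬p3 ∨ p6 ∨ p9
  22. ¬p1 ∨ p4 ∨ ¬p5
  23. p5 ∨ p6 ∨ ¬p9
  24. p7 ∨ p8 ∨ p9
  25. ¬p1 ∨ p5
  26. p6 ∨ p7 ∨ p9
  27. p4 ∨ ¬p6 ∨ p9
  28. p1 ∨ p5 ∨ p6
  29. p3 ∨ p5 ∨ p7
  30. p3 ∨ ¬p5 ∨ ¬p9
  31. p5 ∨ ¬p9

p1 = False; p2 = False; p3 = True; p4 = True; p5 = False; p6 = True; p7 = True; p8 = True; p9 = False

Set p1 = False.
  then (p1 ∨ ¬p2) forces p2 = False.
Set p3 = True.
  then (¬p3 ∨ p4) forces p4 = True.
  then (¬p3 ∨ ¬p9) forces p9 = False.
  then (¬p3 ∨ p6 ∨ p9) forces p6 = True.
Set p5 = False.
  then (p1 ∨ p5 ∨ p8) forces p8 = True.
Set p7 = True.
All clauses satisfied.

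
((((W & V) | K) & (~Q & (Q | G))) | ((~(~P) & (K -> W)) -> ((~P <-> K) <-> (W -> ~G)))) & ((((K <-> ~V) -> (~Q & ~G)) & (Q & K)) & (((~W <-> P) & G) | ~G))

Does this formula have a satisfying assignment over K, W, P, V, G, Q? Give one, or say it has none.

K=T, W=F, P=T, V=T, G=T, Q=T

  (((W & V) | K) & (~Q & (Q | G))) | ((~(~P) & (K -> W)) -> ((~P <-> K) <-> (W -> ~G))) = True
    ((W & V) | K) & (~Q & (Q | G)) = False
      (W & V) | K = True
        W & V = False
      ~Q & (Q | G) = False
        ~Q = False
        Q | G = True
    (~(~P) & (K -> W)) -> ((~P <-> K) <-> (W -> ~G)) = True
      ~(~P) & (K -> W) = False
        ~(~P) = True
          ~P = False
        K -> W = False
      (~P <-> K) <-> (W -> ~G) = False
        ~P <-> K = False
          ~P = False
        W -> ~G = True
          ~G = False
  (((K <-> ~V) -> (~Q & ~G)) & (Q & K)) & (((~W <-> P) & G) | ~G) = True
    ((K <-> ~V) -> (~Q & ~G)) & (Q & K) = True
      (K <-> ~V) -> (~Q & ~G) = True
        K <-> ~V = False
          ~V = False
        ~Q & ~G = False
          ~Q = False
          ~G = False
      Q & K = True
    ((~W <-> P) & G) | ~G = True
      (~W <-> P) & G = True
        ~W <-> P = True
          ~W = True
      ~G = False
Both conjuncts True, so the formula holds.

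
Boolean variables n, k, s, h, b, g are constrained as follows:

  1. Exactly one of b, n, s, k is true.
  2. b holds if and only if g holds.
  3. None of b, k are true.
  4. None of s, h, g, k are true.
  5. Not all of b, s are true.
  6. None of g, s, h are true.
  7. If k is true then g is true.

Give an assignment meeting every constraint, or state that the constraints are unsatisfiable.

n=T, k=F, s=F, h=F, b=F, g=F

  (1) {b, n, s, k}: 1 true — exactly one ✓
  (2) b=F, g=F — same ✓
  (3) {b, k}: 0 true — none ✓
  (4) {s, h, g, k}: 0 true — none ✓
  (5) {b, s}: 0/2 true — not all ✓
  (6) {g, s, h}: 0 true — none ✓
  (7) k=F ⇒ g: vacuous ✓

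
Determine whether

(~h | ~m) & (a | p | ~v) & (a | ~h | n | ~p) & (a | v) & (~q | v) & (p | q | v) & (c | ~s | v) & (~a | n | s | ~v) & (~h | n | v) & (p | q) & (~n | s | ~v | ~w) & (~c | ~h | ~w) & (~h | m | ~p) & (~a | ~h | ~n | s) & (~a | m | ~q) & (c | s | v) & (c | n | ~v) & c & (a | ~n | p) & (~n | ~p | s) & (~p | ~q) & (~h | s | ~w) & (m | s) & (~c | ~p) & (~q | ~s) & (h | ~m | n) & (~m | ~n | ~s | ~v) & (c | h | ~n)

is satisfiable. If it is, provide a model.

n=T, s=F, c=T, m=T, a=T, h=F, p=F, v=T, q=T, w=F

Unit clause (c) forces c = True.
In (~c | ~p) only ~p is left, so p = False.
In (p | q) only q is left, so q = True.
In (~q | ~s) only ~s is left, so s = False.
In (~q | v) only v is left, so v = True.
In (m | s) only m is left, so m = True.
In (~h | ~m) only ~h is left, so h = False.
In (a | p | ~v) only a is left, so a = True.
In (~a | n | s | ~v) only n is left, so n = True.
In (~n | s | ~v | ~w) only ~w is left, so w = False.
All clauses satisfied.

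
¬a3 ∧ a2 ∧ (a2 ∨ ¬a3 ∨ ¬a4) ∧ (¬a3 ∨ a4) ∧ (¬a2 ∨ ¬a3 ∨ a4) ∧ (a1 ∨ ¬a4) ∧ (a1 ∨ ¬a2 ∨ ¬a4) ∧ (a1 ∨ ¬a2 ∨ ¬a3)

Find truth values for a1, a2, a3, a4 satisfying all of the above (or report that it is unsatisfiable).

a1: False, a2: True, a3: False, a4: False

Unit clause (¬a3) forces a3 = False.
Unit clause (a2) forces a2 = True.
Set a1 = False.
  then (a1 ∨ ¬a4) forces a4 = False.
Check each clause:
  (¬a3): ¬a3 holds.
  (a2): a2 holds.
  (a2 ∨ ¬a3 ∨ ¬a4): a2 holds.
  (¬a3 ∨ a4): ¬a3 holds.
  (¬a2 ∨ ¬a3 ∨ a4): ¬a3 holds.
  (a1 ∨ ¬a4): ¬a4 holds.
  (a1 ∨ ¬a2 ∨ ¬a4): ¬a4 holds.
  (a1 ∨ ¬a2 ∨ ¬a3): ¬a3 holds.
All clauses satisfied.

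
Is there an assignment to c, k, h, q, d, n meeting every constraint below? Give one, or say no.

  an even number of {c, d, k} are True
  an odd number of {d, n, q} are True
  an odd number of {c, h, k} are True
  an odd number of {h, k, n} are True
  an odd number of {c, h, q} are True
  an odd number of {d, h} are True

Adding constraints 1, 2, 4, 5 mod 2: every variable appears an even number of times on the left, so the left side is 0.
But the right sides sum to 1 (mod 2). 0 ≠ 1 — the system is inconsistent.

Unsatisfiable — no assignment works.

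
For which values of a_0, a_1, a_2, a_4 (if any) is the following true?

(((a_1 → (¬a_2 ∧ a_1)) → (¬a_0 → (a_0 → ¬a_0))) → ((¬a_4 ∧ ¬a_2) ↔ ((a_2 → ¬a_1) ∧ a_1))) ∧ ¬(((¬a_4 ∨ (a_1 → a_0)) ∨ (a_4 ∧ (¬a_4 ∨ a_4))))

Unsatisfiable — no assignment works.

The conjunct ¬(((¬a_4 ∨ (a_1 → a_0)) ∨ (a_4 ∧ (¬a_4 ∨ a_4)))) is unsatisfiable on its own:
  a_0=F, a_1=F, a_4=F: evaluates to False.
  a_0=F, a_1=F, a_4=T: evaluates to False.
  a_0=F, a_1=T, a_4=F: evaluates to False.
  a_0=F, a_1=T, a_4=T: evaluates to False.
  a_0=T, a_1=F, a_4=F: evaluates to False.
  a_0=T, a_1=F, a_4=T: evaluates to False.
  a_0=T, a_1=T, a_4=F: evaluates to False.
  a_0=T, a_1=T, a_4=T: evaluates to False.
So the whole conjunction is unsatisfiable.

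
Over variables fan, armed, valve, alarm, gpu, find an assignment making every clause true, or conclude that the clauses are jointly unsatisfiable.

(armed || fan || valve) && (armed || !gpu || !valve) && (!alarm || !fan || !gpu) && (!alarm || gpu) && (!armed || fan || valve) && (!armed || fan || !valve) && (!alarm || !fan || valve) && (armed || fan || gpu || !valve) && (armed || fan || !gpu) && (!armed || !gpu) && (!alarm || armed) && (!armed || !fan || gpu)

Set fan = True.
Set armed = False.
  then (!alarm || armed) forces alarm = False.
Set valve = False.
Set gpu = True.
All clauses satisfied.

fan=T; armed=F; valve=F; alarm=F; gpu=T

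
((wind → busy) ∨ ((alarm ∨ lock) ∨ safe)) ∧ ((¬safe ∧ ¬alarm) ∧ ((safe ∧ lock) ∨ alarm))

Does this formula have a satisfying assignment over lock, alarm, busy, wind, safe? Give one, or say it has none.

Unsatisfiable — no assignment works.

Case safe = True: the conjunct ¬safe is False.
Case safe = False: the formula simplifies to ((wind → busy) ∨ (alarm ∨ lock)) ∧ (¬alarm ∧ alarm).
  alarm = True: the conjunct ¬alarm is False.
  alarm = False: the conjunct alarm is False.
Both cases fail — unsatisfiable.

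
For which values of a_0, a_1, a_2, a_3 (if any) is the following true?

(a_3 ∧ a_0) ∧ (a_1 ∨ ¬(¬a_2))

a_0 = True; a_1 = True; a_2 = True; a_3 = True

  a_3 ∧ a_0 = True
  a_1 ∨ ¬(¬a_2) = True
    ¬(¬a_2) = True
      ¬a_2 = False
Both conjuncts True, so the formula holds.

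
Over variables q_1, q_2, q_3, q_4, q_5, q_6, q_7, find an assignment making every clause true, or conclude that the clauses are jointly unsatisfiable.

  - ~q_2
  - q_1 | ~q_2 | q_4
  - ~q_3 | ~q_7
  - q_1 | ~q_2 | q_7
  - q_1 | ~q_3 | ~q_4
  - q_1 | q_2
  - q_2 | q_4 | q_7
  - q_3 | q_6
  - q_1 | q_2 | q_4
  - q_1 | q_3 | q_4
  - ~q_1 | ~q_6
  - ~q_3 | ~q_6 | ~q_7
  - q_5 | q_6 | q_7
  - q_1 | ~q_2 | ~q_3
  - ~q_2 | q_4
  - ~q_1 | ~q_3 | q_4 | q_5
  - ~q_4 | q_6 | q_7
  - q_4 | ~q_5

Case q_2 = True:
  Clause (~q_2) is falsified — contradiction.
Case q_2 = False:
  (q_1 | q_2) forces q_1 = True.
  (~q_1 | ~q_6) forces q_6 = False.
  (q_3 | q_6) forces q_3 = True.
  (~q_3 | ~q_7) forces q_7 = False.
  (q_2 | q_4 | q_7) forces q_4 = True.
  Clause (~q_4 | q_6 | q_7) is falsified — contradiction.
Both cases fail, so the formula is unsatisfiable.

No satisfying assignment exists.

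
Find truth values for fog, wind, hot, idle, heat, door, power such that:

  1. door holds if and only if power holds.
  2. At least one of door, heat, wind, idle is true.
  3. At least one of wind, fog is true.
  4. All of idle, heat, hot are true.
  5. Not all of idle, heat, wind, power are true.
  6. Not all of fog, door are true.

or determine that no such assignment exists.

fog = True; wind = False; hot = True; idle = True; heat = True; door = False; power = False

  (1) door=F, power=F — same ✓
  (2) {door, heat, wind, idle}: 2 true — at least one ✓
  (3) {wind, fog}: 1 true — at least one ✓
  (4) {idle, heat, hot}: all 3 true ✓
  (5) {idle, heat, wind, power}: 2/4 true — not all ✓
  (6) {fog, door}: 1/2 true — not all ✓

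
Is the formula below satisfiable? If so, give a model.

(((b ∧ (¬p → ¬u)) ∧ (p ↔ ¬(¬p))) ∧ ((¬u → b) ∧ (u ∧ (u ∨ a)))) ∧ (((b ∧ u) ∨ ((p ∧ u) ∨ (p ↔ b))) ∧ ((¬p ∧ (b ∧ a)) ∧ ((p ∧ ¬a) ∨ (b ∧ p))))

UNSATISFIABLE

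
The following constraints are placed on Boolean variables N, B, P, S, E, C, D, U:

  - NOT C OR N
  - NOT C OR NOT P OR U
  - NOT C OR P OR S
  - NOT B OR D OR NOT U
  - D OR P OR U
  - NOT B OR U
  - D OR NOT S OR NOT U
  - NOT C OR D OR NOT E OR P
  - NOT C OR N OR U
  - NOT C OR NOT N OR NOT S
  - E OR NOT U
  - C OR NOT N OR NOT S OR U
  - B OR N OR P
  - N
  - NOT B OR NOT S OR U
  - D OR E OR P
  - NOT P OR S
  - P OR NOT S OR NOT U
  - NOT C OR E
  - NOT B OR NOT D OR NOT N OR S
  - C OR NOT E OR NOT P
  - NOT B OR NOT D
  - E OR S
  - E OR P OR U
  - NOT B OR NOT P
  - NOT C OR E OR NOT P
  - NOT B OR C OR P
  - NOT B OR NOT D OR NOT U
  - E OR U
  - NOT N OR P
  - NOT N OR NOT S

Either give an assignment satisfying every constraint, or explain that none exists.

Case N = True:
  (NOT N OR P) forces P = True.
  (NOT P OR S) forces S = True.
  Clause (NOT N OR NOT S) is falsified — contradiction.
Case N = False:
  Clause (N) is falsified — contradiction.
Both cases fail, so the formula is unsatisfiable.

The formula is unsatisfiable.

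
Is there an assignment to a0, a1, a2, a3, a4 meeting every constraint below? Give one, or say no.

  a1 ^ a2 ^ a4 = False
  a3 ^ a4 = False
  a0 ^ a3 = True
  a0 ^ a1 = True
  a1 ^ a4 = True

Adding constraints 2, 3, 4, 5 mod 2: every variable appears an even number of times on the left, so the left side is 0.
But the right sides sum to 1 (mod 2). 0 ≠ 1 — the system is inconsistent.

Unsatisfiable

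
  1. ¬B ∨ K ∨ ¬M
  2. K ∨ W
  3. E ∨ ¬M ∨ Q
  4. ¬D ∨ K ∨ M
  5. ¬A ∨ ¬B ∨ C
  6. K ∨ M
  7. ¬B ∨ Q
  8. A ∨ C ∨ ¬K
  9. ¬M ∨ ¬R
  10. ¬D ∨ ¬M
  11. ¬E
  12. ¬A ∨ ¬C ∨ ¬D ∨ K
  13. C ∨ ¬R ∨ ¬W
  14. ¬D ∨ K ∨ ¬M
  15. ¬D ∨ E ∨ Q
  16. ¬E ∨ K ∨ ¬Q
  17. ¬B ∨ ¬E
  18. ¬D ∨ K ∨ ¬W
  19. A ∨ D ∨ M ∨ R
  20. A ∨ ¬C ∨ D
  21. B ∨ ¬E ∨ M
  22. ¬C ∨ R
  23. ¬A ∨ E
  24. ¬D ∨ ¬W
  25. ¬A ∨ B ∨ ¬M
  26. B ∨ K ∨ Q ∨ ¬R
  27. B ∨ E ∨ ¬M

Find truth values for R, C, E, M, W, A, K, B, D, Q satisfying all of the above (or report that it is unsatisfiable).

R=T; C=T; E=F; M=F; W=F; A=F; K=T; B=T; D=T; Q=T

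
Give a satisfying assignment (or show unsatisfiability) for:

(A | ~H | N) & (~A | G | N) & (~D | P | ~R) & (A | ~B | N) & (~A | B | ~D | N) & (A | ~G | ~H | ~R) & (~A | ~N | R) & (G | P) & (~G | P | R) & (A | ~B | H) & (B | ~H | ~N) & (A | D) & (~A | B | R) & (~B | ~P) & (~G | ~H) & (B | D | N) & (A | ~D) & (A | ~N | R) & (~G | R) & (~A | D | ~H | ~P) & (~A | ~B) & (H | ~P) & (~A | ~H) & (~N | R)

R = True, B = False, H = False, D = False, P = False, G = True, N = True, A = True

Set R = True.
Try B = True:
  (~B | ~P) forces P = False.
  (~D | P | ~R) forces D = False.
  (G | P) forces G = True.
  (A | D) forces A = True.
  clause (~A | ~B) is falsified — backtrack.
So B = False.
Set H = False.
  then (H | ~P) forces P = False.
  then (~D | P | ~R) forces D = False.
  then (G | P) forces G = True.
  then (A | D) forces A = True.
  then (B | D | N) forces N = True.
All clauses satisfied.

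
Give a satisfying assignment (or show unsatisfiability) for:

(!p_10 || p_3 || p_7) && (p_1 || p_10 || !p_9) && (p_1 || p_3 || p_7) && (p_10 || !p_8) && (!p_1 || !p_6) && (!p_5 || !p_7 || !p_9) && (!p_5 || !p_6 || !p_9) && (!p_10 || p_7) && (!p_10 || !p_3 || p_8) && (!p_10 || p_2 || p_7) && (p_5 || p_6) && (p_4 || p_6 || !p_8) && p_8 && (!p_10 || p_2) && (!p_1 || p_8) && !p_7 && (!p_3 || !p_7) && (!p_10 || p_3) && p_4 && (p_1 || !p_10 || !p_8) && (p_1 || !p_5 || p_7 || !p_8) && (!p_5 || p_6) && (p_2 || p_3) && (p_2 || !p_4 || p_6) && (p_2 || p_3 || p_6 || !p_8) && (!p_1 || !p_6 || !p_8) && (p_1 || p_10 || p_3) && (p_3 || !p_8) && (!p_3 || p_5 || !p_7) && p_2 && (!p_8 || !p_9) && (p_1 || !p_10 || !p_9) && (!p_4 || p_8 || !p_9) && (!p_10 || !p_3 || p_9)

Case p_7 = True:
  Clause (!p_7) is falsified — contradiction.
Case p_7 = False:
  (!p_10 || p_7) forces p_10 = False.
  (p_10 || !p_8) forces p_8 = False.
  Clause (p_8) is falsified — contradiction.
Both cases fail, so the formula is unsatisfiable.

The formula is unsatisfiable.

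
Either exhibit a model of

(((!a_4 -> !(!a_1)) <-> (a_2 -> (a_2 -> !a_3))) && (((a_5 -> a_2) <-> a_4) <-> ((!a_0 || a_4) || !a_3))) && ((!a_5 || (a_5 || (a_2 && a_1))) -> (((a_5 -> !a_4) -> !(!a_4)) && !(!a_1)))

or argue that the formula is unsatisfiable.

a_0: True; a_1: True; a_2: True; a_3: False; a_4: True; a_5: True

  ((!a_4 -> !(!a_1)) <-> (a_2 -> (a_2 -> !a_3))) && (((a_5 -> a_2) <-> a_4) <-> ((!a_0 || a_4) || !a_3)) = True
    (!a_4 -> !(!a_1)) <-> (a_2 -> (a_2 -> !a_3)) = True
      !a_4 -> !(!a_1) = True
        !a_4 = False
        !(!a_1) = True
          !a_1 = False
      a_2 -> (a_2 -> !a_3) = True
        a_2 -> !a_3 = True
          !a_3 = True
    ((a_5 -> a_2) <-> a_4) <-> ((!a_0 || a_4) || !a_3) = True
      (a_5 -> a_2) <-> a_4 = True
        a_5 -> a_2 = True
      (!a_0 || a_4) || !a_3 = True
        !a_0 || a_4 = True
          !a_0 = False
        !a_3 = True
  (!a_5 || (a_5 || (a_2 && a_1))) -> (((a_5 -> !a_4) -> !(!a_4)) && !(!a_1)) = True
    !a_5 || (a_5 || (a_2 && a_1)) = True
      !a_5 = False
      a_5 || (a_2 && a_1) = True
        a_2 && a_1 = True
    ((a_5 -> !a_4) -> !(!a_4)) && !(!a_1) = True
      (a_5 -> !a_4) -> !(!a_4) = True
        a_5 -> !a_4 = False
          !a_4 = False
        !(!a_4) = True
          !a_4 = False
      !(!a_1) = True
        !a_1 = False
Both conjuncts True, so the formula holds.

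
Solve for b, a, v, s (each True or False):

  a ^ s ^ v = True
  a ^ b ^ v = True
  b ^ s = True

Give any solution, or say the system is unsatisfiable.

Adding constraints 1, 2, 3 mod 2: every variable appears an even number of times on the left, so the left side is 0.
But the right sides sum to 1 (mod 2). 0 ≠ 1 — the system is inconsistent.

UNSATISFIABLE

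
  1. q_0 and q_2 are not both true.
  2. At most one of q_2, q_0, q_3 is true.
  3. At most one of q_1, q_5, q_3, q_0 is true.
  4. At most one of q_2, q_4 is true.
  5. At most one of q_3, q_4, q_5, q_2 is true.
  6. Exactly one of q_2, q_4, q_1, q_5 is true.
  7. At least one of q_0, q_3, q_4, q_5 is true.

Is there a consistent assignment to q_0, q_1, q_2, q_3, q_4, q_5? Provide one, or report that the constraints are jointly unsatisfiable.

q_0: False, q_1: False, q_2: False, q_3: False, q_4: True, q_5: False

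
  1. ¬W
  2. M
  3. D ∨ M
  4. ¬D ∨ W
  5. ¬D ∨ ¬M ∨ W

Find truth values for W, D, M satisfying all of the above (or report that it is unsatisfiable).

Unit clause (¬W) forces W = False.
Unit clause (M) forces M = True.
In (¬D ∨ W) only ¬D is left, so D = False.
All clauses satisfied.

W = False; D = False; M = True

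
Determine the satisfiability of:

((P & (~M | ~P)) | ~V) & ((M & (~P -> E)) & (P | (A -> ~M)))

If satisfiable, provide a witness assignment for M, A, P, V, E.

M=T, A=F, P=F, V=F, E=T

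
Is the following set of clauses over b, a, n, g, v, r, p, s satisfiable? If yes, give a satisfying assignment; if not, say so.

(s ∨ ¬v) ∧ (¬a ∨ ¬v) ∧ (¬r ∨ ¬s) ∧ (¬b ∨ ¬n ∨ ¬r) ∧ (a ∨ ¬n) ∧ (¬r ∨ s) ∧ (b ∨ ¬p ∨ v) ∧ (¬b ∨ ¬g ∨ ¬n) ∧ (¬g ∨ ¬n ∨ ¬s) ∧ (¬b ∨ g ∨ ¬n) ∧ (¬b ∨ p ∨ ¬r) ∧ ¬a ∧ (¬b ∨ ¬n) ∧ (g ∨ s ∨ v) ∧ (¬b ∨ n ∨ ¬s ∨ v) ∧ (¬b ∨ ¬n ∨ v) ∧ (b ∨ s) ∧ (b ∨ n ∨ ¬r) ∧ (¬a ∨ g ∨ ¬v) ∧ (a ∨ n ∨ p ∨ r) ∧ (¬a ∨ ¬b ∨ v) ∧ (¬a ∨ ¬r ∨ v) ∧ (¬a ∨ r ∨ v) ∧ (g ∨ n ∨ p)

b = True, a = False, n = False, g = True, v = False, r = False, p = True, s = False

Unit clause (¬a) forces a = False.
In (a ∨ ¬n) only ¬n is left, so n = False.
Set b = True.
Set g = True.
Set v = False.
  then (¬b ∨ n ∨ ¬s ∨ v) forces s = False.
  then (¬r ∨ s) forces r = False.
  then (a ∨ n ∨ p ∨ r) forces p = True.
All clauses satisfied.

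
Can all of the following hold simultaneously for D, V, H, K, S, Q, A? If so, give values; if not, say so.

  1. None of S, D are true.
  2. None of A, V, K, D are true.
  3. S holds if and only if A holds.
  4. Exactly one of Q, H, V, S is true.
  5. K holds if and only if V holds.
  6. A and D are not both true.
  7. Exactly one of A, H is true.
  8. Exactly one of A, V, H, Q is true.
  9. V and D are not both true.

D=F; V=F; H=T; K=F; S=F; Q=F; A=F

  (1) {S, D}: 0 true — none ✓
  (2) {A, V, K, D}: 0 true — none ✓
  (3) S=F, A=F — same ✓
  (4) {Q, H, V, S}: 1 true — exactly one ✓
  (5) K=F, V=F — same ✓
  (6) A=F, D=F — not both ✓
  (7) {A, H}: 1 true — exactly one ✓
  (8) {A, V, H, Q}: 1 true — exactly one ✓
  (9) V=F, D=F — not both ✓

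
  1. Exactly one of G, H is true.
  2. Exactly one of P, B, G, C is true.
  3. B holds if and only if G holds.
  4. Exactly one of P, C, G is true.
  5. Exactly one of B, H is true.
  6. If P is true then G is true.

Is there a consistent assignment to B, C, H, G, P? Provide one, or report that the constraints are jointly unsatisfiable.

B=F, C=T, H=T, G=F, P=F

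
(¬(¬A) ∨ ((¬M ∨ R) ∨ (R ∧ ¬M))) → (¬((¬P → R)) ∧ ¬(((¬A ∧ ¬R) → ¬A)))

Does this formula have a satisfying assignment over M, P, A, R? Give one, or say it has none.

M=T, P=T, A=F, R=F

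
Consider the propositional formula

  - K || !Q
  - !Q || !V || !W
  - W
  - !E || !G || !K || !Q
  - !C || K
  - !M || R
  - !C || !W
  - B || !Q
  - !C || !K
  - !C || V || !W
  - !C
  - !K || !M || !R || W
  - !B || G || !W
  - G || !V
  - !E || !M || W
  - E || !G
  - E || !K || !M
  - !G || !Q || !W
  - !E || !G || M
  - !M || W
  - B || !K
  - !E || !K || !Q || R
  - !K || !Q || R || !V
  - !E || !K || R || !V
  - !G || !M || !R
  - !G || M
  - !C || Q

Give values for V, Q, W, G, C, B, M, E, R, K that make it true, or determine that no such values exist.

V = False; Q = False; W = True; G = False; C = False; B = False; M = True; E = False; R = True; K = False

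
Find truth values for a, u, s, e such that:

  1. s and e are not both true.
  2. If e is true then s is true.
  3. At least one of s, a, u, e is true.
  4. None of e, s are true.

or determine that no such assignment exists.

a=T, u=F, s=F, e=F

  (1) s=F, e=F — not both ✓
  (2) e=F ⇒ s: vacuous ✓
  (3) {s, a, u, e}: 1 true — at least one ✓
  (4) {e, s}: 0 true — none ✓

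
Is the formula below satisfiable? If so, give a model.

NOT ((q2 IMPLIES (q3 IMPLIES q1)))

q1 = False, q2 = True, q3 = True

  NOT ((q2 IMPLIES (q3 IMPLIES q1))) = True
    q2 IMPLIES (q3 IMPLIES q1) = False
      q3 IMPLIES q1 = False
The formula evaluates to True.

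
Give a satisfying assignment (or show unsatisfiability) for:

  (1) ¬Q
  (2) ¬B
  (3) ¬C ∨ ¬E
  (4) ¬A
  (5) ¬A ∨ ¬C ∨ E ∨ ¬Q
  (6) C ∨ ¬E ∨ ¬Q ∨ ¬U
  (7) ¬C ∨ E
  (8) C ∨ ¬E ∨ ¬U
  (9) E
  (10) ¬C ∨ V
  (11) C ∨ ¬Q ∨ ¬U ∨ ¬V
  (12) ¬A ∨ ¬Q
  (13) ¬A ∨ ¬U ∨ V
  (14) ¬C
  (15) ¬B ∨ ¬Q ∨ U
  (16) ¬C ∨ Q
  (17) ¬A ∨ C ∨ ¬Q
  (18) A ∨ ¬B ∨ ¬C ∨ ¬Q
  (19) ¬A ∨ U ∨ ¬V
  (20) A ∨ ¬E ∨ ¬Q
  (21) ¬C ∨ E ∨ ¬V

Unit clause (¬Q) forces Q = False.
Unit clause (¬B) forces B = False.
Unit clause (¬A) forces A = False.
Unit clause (E) forces E = True.
Unit clause (¬C) forces C = False.
In (C ∨ ¬E ∨ ¬U) only ¬U is left, so U = False.
Set V = False.
All clauses satisfied.

Q = False, V = False, U = False, A = False, E = True, B = False, C = False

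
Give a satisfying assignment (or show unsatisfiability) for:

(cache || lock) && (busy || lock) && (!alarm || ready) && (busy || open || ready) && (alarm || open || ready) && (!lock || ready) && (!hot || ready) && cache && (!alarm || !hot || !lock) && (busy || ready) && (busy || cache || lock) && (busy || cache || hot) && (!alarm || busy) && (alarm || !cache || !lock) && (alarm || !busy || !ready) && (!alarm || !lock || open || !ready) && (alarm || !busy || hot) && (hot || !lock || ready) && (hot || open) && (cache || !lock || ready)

Unit clause (cache) forces cache = True.
Try busy = False:
  (busy || lock) forces lock = True.
  (!lock || ready) forces ready = True.
  (!alarm || busy) forces alarm = False.
  clause (alarm || !cache || !lock) is falsified — backtrack.
So busy = True.
Set alarm = True.
  then (!alarm || ready) forces ready = True.
Set open = True.
Set lock = True.
  then (!alarm || !hot || !lock) forces hot = False.
All clauses satisfied.

busy: True, alarm: True, open: True, lock: True, cache: True, ready: True, hot: False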